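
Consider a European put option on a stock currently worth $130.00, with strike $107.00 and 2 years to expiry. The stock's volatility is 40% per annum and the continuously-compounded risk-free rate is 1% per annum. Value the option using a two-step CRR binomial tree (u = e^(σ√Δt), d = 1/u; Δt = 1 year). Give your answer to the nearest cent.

$16.38

CRR parameters: u = e^(σ√Δt) = e^(0.4·√1) = 1.4918, d = 1/u = 0.6703
Per-period rate: rΔt = 0.01·1 = 0.01, so R = e^0.01 = 1.0101
Risk-neutral probability p = (e^0.01 − 0.6703)/(1.4918 − 0.6703) = 0.3397/0.8215 = 0.4135
Terminal stock prices: S_uu = 289.3, S_ud = 130, S_dd = 58.41
Terminal payoffs (K − S): max(-182.3, 0) = 0, max(-23, 0) = 0, max(48.59, 0) = 48.59
Node u (S = 193.9): V_u = e^(−0.01)·[0.4135·0.0000 + 0.5865·0.0000] = 0.0000
Node d (S = 87.14): V_d = e^(−0.01)·[0.4135·0.0000 + 0.5865·48.5872] = 28.2106
Node 0 (S = 130): V_0 = e^(−0.01)·[0.4135·0.0000 + 0.5865·28.2106] = 16.3796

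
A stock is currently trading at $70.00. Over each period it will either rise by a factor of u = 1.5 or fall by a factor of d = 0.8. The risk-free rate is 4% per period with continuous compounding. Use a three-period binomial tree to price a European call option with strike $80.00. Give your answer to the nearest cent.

Risk-neutral probability p = (e^0.04 − 0.8)/(1.5 − 0.8) = 0.2408/0.7000 = 0.3440
Terminal stock prices: S_uuu = 236.2, S_uud = 126, S_udd = 67.2, S_ddd = 35.84
Terminal payoffs (S − K): max(156.2, 0) = 156.2, max(46, 0) = 46, max(-12.8, 0) = 0, max(-44.16, 0) = 0
Node uu (S = 157.5): V_uu = e^(−0.04)·[0.3440·156.2500 + 0.6560·46.0000] = 80.6368
Node ud (S = 84): V_ud = e^(−0.04)·[0.3440·46.0000 + 0.6560·0.0000] = 15.2042
Node dd (S = 44.8): V_dd = e^(−0.04)·[0.3440·0.0000 + 0.6560·0.0000] = 0.0000
Node u (S = 105): V_u = e^(−0.04)·[0.3440·80.6368 + 0.6560·15.2042] = 36.2353
Node d (S = 56): V_d = e^(−0.04)·[0.3440·15.2042 + 0.6560·0.0000] = 5.0254
Node 0 (S = 70): V_0 = e^(−0.04)·[0.3440·36.2353 + 0.6560·5.0254] = 15.1440

$15.14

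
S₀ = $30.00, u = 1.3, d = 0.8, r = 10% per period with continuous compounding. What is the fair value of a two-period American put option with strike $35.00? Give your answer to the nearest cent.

Risk-neutral probability p = (e^0.1 − 0.8)/(1.3 − 0.8) = 0.3052/0.5000 = 0.6103
Terminal stock prices: S_uu = 50.7, S_ud = 31.2, S_dd = 19.2
Terminal payoffs (K − S): max(-15.7, 0) = 0, max(3.8, 0) = 3.8, max(15.8, 0) = 15.8
Node u (S = 39): continuation = e^(−0.1)·[0.6103·0.0000 + 0.3897·3.8000] = 1.3398; exercise value = 0.0000 ≤ continuation, so V_u = 1.3398
Node d (S = 24): continuation = e^(−0.1)·[0.6103·3.8000 + 0.3897·15.8000] = 7.6693; exercise value = 11.0000 > continuation, so V_d = 11.0000 (exercise)
Node 0 (S = 30): continuation = e^(−0.1)·[0.6103·1.3398 + 0.3897·11.0000] = 4.6183; exercise value = 5.0000 > continuation, so V_0 = 5.0000 (exercise)

$5.00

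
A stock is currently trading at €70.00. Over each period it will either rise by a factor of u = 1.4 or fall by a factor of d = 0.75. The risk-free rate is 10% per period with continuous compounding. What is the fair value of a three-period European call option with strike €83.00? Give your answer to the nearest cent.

Risk-neutral probability p = (e^0.1 − 0.75)/(1.4 − 0.75) = 0.3552/0.6500 = 0.5464
Terminal stock prices: S_uuu = 192.1, S_uud = 102.9, S_udd = 55.12, S_ddd = 29.53
Terminal payoffs (S − K): max(109.1, 0) = 109.1, max(19.9, 0) = 19.9, max(-27.88, 0) = 0, max(-53.47, 0) = 0
Node uu (S = 137.2): V_uu = e^(−0.1)·[0.5464·109.0800 + 0.4536·19.9000] = 62.0985
Node ud (S = 73.5): V_ud = e^(−0.1)·[0.5464·19.9000 + 0.4536·0.0000] = 9.8389
Node dd (S = 39.38): V_dd = e^(−0.1)·[0.5464·0.0000 + 0.4536·0.0000] = 0.0000
Node u (S = 98): V_u = e^(−0.1)·[0.5464·62.0985 + 0.4536·9.8389] = 34.7407
Node d (S = 52.5): V_d = e^(−0.1)·[0.5464·9.8389 + 0.4536·0.0000] = 4.8645
Node 0 (S = 70): V_0 = e^(−0.1)·[0.5464·34.7407 + 0.4536·4.8645] = 19.1730

€19.17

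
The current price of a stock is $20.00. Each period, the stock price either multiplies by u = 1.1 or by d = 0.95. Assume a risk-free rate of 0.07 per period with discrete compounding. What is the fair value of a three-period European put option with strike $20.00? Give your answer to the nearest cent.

Risk-neutral probability p = (1 + 0.07 − 0.95)/(1.1 − 0.95) = 0.1200/0.1500 = 0.8000
Terminal stock prices: S_uuu = 26.62, S_uud = 22.99, S_udd = 19.86, S_ddd = 17.15
Terminal payoffs (K − S): max(-6.62, 0) = 0, max(-2.99, 0) = 0, max(0.145, 0) = 0.145, max(2.853, 0) = 2.853
Node uu (S = 24.2): V_uu = 1/1.07·[0.8000·0.0000 + 0.2000·0.0000] = 0.0000
Node ud (S = 20.9): V_ud = 1/1.07·[0.8000·0.0000 + 0.2000·0.1450] = 0.0271
Node dd (S = 18.05): V_dd = 1/1.07·[0.8000·0.1450 + 0.2000·2.8525] = 0.6416
Node u (S = 22): V_u = 1/1.07·[0.8000·0.0000 + 0.2000·0.0271] = 0.0051
Node d (S = 19): V_d = 1/1.07·[0.8000·0.0271 + 0.2000·0.6416] = 0.1402
Node 0 (S = 20): V_0 = 1/1.07·[0.8000·0.0051 + 0.2000·0.1402] = 0.0300

$0.03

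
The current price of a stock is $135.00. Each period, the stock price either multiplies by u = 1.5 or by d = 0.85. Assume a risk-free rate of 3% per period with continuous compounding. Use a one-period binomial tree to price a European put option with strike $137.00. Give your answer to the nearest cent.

$15.60

Risk-neutral probability p = (e^0.03 − 0.85)/(1.5 − 0.85) = 0.1805/0.6500 = 0.2776
Terminal stock prices: S_u = 202.5, S_d = 114.8
Terminal payoffs (K − S): max(-65.5, 0) = 0, max(22.25, 0) = 22.25
Node 0 (S = 135): V_0 = e^(−0.03)·[0.2776·0.0000 + 0.7224·22.2500] = 15.5979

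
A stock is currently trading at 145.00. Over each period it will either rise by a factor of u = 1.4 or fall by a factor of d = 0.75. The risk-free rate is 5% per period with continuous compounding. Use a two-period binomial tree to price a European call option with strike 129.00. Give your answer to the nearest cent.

40.63

Risk-neutral probability p = (e^0.05 − 0.75)/(1.4 − 0.75) = 0.3013/0.6500 = 0.4635
Terminal stock prices: S_uu = 284.2, S_ud = 152.2, S_dd = 81.56
Terminal payoffs (S − K): max(155.2, 0) = 155.2, max(23.25, 0) = 23.25, max(-47.44, 0) = 0
Node u (S = 203): V_u = e^(−0.05)·[0.4635·155.2000 + 0.5365·23.2500] = 80.2914
Node d (S = 108.8): V_d = e^(−0.05)·[0.4635·23.2500 + 0.5365·0.0000] = 10.2507
Node 0 (S = 145): V_0 = e^(−0.05)·[0.4635·80.2914 + 0.5365·10.2507] = 40.6309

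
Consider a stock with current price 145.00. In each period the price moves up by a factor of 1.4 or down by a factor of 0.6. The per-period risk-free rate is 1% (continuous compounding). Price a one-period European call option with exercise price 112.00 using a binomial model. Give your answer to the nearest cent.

46.18

Risk-neutral probability p = (e^0.01 − 0.6)/(1.4 − 0.6) = 0.4101/0.8000 = 0.5126
Terminal stock prices: S_u = 203, S_d = 87
Terminal payoffs (S − K): max(91, 0) = 91, max(-25, 0) = 0
Node 0 (S = 145): V_0 = e^(−0.01)·[0.5126·91.0000 + 0.4874·0.0000] = 46.1791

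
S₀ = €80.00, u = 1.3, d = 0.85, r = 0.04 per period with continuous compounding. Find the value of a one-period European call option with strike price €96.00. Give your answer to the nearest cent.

Risk-neutral probability p = (e^0.04 − 0.85)/(1.3 − 0.85) = 0.1908/0.4500 = 0.4240
Terminal stock prices: S_u = 104, S_d = 68
Terminal payoffs (S − K): max(8, 0) = 8, max(-28, 0) = 0
Node 0 (S = 80): V_0 = e^(−0.04)·[0.4240·8.0000 + 0.5760·0.0000] = 3.2592

€3.26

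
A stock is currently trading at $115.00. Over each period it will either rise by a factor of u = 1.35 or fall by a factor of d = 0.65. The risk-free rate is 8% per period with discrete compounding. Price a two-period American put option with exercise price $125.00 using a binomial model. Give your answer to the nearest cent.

Risk-neutral probability p = (1 + 0.08 − 0.65)/(1.35 − 0.65) = 0.4300/0.7000 = 0.6143
Terminal stock prices: S_uu = 209.6, S_ud = 100.9, S_dd = 48.59
Terminal payoffs (K − S): max(-84.59, 0) = 0, max(24.09, 0) = 24.09, max(76.41, 0) = 76.41
Node u (S = 155.2): continuation = 1/1.08·[0.6143·0.0000 + 0.3857·24.0875] = 8.6027; exercise value = 0.0000 ≤ continuation, so V_u = 8.6027
Node d (S = 74.75): continuation = 1/1.08·[0.6143·24.0875 + 0.3857·76.4125] = 40.9907; exercise value = 50.2500 > continuation, so V_d = 50.2500 (exercise)
Node 0 (S = 115): continuation = 1/1.08·[0.6143·8.6027 + 0.3857·50.2500] = 22.8395; exercise value = 10.0000 ≤ continuation, so V_0 = 22.8395

$22.84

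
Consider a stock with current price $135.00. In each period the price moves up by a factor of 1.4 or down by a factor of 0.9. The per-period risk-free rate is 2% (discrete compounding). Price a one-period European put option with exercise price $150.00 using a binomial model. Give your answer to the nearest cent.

Risk-neutral probability p = (1 + 0.02 − 0.9)/(1.4 − 0.9) = 0.1200/0.5000 = 0.2400
Terminal stock prices: S_u = 189, S_d = 121.5
Terminal payoffs (K − S): max(-39, 0) = 0, max(28.5, 0) = 28.5
Node 0 (S = 135): V_0 = 1/1.02·[0.2400·0.0000 + 0.7600·28.5000] = 21.2353

$21.24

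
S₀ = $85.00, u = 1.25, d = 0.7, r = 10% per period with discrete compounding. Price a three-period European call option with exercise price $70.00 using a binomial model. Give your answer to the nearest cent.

$35.22

Risk-neutral probability p = (1 + 0.1 − 0.7)/(1.25 − 0.7) = 0.4000/0.5500 = 0.7273
Terminal stock prices: S_uuu = 166, S_uud = 92.97, S_udd = 52.06, S_ddd = 29.15
Terminal payoffs (S − K): max(96.02, 0) = 96.02, max(22.97, 0) = 22.97, max(-17.94, 0) = 0, max(-40.85, 0) = 0
Node uu (S = 132.8): V_uu = 1/1.1·[0.7273·96.0156 + 0.2727·22.9688] = 69.1761
Node ud (S = 74.38): V_ud = 1/1.1·[0.7273·22.9688 + 0.2727·0.0000] = 15.1860
Node dd (S = 41.65): V_dd = 1/1.1·[0.7273·0.0000 + 0.2727·0.0000] = 0.0000
Node u (S = 106.2): V_u = 1/1.1·[0.7273·69.1761 + 0.2727·15.1860] = 49.5014
Node d (S = 59.5): V_d = 1/1.1·[0.7273·15.1860 + 0.2727·0.0000] = 10.0403
Node 0 (S = 85): V_0 = 1/1.1·[0.7273·49.5014 + 0.2727·10.0403] = 35.2175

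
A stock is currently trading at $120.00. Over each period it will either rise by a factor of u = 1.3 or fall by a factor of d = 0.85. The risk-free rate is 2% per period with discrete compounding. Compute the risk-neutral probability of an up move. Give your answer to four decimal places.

Risk-neutral probability p = (1 + 0.02 − 0.85)/(1.3 − 0.85) = 0.1700/0.4500 = 0.3778

p = 0.3778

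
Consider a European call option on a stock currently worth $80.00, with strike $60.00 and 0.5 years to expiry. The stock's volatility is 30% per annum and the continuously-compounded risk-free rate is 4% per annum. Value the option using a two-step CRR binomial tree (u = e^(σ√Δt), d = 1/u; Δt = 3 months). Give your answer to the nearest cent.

$21.37

CRR parameters: u = e^(σ√Δt) = e^(0.3·√0.25) = 1.1618, d = 1/u = 0.8607
Per-period rate: rΔt = 0.04·0.25 = 0.01, so R = e^0.01 = 1.0101
Risk-neutral probability p = (e^0.01 − 0.8607)/(1.1618 − 0.8607) = 0.1493/0.3011 = 0.4959
Terminal stock prices: S_uu = 108, S_ud = 80, S_dd = 59.27
Terminal payoffs (S − K): max(47.99, 0) = 47.99, max(20, 0) = 20, max(-0.7345, 0) = 0
Node u (S = 92.95): V_u = e^(−0.01)·[0.4959·47.9887 + 0.5041·20.0000] = 33.5437
Node d (S = 68.86): V_d = e^(−0.01)·[0.4959·20.0000 + 0.5041·0.0000] = 9.8202
Node 0 (S = 80): V_0 = e^(−0.01)·[0.4959·33.5437 + 0.5041·9.8202] = 21.3710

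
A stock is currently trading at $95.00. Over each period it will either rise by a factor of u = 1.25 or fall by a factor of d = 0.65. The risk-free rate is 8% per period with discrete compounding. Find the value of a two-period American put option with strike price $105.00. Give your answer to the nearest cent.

Risk-neutral probability p = (1 + 0.08 − 0.65)/(1.25 − 0.65) = 0.4300/0.6000 = 0.7167
Terminal stock prices: S_uu = 148.4, S_ud = 77.19, S_dd = 40.14
Terminal payoffs (K − S): max(-43.44, 0) = 0, max(27.81, 0) = 27.81, max(64.86, 0) = 64.86
Node u (S = 118.8): continuation = 1/1.08·[0.7167·0.0000 + 0.2833·27.8125] = 7.2965; exercise value = 0.0000 ≤ continuation, so V_u = 7.2965
Node d (S = 61.75): continuation = 1/1.08·[0.7167·27.8125 + 0.2833·64.8625] = 35.4722; exercise value = 43.2500 > continuation, so V_d = 43.2500 (exercise)
Node 0 (S = 95): continuation = 1/1.08·[0.7167·7.2965 + 0.2833·43.2500] = 16.1883; exercise value = 10.0000 ≤ continuation, so V_0 = 16.1883

$16.19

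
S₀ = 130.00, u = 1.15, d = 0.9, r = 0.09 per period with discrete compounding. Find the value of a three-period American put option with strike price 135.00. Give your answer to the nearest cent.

Risk-neutral probability p = (1 + 0.09 − 0.9)/(1.15 − 0.9) = 0.1900/0.2500 = 0.7600
Terminal stock prices: S_uuu = 197.7, S_uud = 154.7, S_udd = 121.1, S_ddd = 94.77
Terminal payoffs (K − S): max(-62.71, 0) = 0, max(-19.73, 0) = 0, max(13.9, 0) = 13.9, max(40.23, 0) = 40.23
Node uu (S = 171.9): continuation = 1/1.09·[0.7600·0.0000 + 0.2400·0.0000] = 0.0000; exercise value = 0.0000 ≤ continuation, so V_uu = 0.0000
Node ud (S = 134.6): continuation = 1/1.09·[0.7600·0.0000 + 0.2400·13.9050] = 3.0617; exercise value = 0.4500 ≤ continuation, so V_ud = 3.0617
Node dd (S = 105.3): continuation = 1/1.09·[0.7600·13.9050 + 0.2400·40.2300] = 18.5532; exercise value = 29.7000 > continuation, so V_dd = 29.7000 (exercise)
Node u (S = 149.5): continuation = 1/1.09·[0.7600·0.0000 + 0.2400·3.0617] = 0.6741; exercise value = 0.0000 ≤ continuation, so V_u = 0.6741
Node d (S = 117): continuation = 1/1.09·[0.7600·3.0617 + 0.2400·29.7000] = 8.6742; exercise value = 18.0000 > continuation, so V_d = 18.0000 (exercise)
Node 0 (S = 130): continuation = 1/1.09·[0.7600·0.6741 + 0.2400·18.0000] = 4.4333; exercise value = 5.0000 > continuation, so V_0 = 5.0000 (exercise)

5.00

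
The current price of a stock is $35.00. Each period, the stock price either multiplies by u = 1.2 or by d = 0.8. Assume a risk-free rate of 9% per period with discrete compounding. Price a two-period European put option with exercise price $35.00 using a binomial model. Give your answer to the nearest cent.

Risk-neutral probability p = (1 + 0.09 − 0.8)/(1.2 − 0.8) = 0.2900/0.4000 = 0.7250
Terminal stock prices: S_uu = 50.4, S_ud = 33.6, S_dd = 22.4
Terminal payoffs (K − S): max(-15.4, 0) = 0, max(1.4, 0) = 1.4, max(12.6, 0) = 12.6
Node u (S = 42): V_u = 1/1.09·[0.7250·0.0000 + 0.2750·1.4000] = 0.3532
Node d (S = 28): V_d = 1/1.09·[0.7250·1.4000 + 0.2750·12.6000] = 4.1101
Node 0 (S = 35): V_0 = 1/1.09·[0.7250·0.3532 + 0.2750·4.1101] = 1.2719

$1.27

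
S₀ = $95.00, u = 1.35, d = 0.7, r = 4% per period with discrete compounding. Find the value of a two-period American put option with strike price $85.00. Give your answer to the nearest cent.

$8.48

Risk-neutral probability p = (1 + 0.04 − 0.7)/(1.35 − 0.7) = 0.3400/0.6500 = 0.5231
Terminal stock prices: S_uu = 173.1, S_ud = 89.77, S_dd = 46.55
Terminal payoffs (K − S): max(-88.14, 0) = 0, max(-4.775, 0) = 0, max(38.45, 0) = 38.45
Node u (S = 128.2): continuation = 1/1.04·[0.5231·0.0000 + 0.4769·0.0000] = 0.0000; exercise value = 0.0000 ≤ continuation, so V_u = 0.0000
Node d (S = 66.5): continuation = 1/1.04·[0.5231·0.0000 + 0.4769·38.4500] = 17.6324; exercise value = 18.5000 > continuation, so V_d = 18.5000 (exercise)
Node 0 (S = 95): continuation = 1/1.04·[0.5231·0.0000 + 0.4769·18.5000] = 8.4837; exercise value = 0.0000 ≤ continuation, so V_0 = 8.4837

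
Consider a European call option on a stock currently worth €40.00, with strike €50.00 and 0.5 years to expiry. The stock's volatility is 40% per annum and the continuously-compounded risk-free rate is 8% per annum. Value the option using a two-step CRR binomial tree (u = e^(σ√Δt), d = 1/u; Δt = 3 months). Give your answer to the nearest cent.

€2.33

CRR parameters: u = e^(σ√Δt) = e^(0.4·√0.25) = 1.2214, d = 1/u = 0.8187
Per-period rate: rΔt = 0.08·0.25 = 0.02, so R = e^0.02 = 1.0202
Risk-neutral probability p = (e^0.02 − 0.8187)/(1.2214 − 0.8187) = 0.2015/0.4027 = 0.5003
Terminal stock prices: S_uu = 59.67, S_ud = 40, S_dd = 26.81
Terminal payoffs (S − K): max(9.673, 0) = 9.673, max(-10, 0) = 0, max(-23.19, 0) = 0
Node u (S = 48.86): V_u = e^(−0.02)·[0.5003·9.6730 + 0.4997·0.0000] = 4.7439
Node d (S = 32.75): V_d = e^(−0.02)·[0.5003·0.0000 + 0.4997·0.0000] = 0.0000
Node 0 (S = 40): V_0 = e^(−0.02)·[0.5003·4.7439 + 0.4997·0.0000] = 2.3265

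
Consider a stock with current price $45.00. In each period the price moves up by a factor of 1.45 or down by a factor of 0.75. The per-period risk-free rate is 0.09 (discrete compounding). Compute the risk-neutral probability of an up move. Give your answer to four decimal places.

Risk-neutral probability p = (1 + 0.09 − 0.75)/(1.45 − 0.75) = 0.3400/0.7000 = 0.4857

p = 0.4857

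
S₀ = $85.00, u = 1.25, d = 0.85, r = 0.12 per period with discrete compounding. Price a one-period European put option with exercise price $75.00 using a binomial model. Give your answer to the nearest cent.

Risk-neutral probability p = (1 + 0.12 − 0.85)/(1.25 − 0.85) = 0.2700/0.4000 = 0.6750
Terminal stock prices: S_u = 106.2, S_d = 72.25
Terminal payoffs (K − S): max(-31.25, 0) = 0, max(2.75, 0) = 2.75
Node 0 (S = 85): V_0 = 1/1.12·[0.6750·0.0000 + 0.3250·2.7500] = 0.7980

$0.80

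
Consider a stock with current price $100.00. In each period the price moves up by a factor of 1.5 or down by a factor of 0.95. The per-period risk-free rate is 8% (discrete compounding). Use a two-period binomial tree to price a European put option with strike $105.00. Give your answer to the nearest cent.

$7.37

Risk-neutral probability p = (1 + 0.08 − 0.95)/(1.5 − 0.95) = 0.1300/0.5500 = 0.2364
Terminal stock prices: S_uu = 225, S_ud = 142.5, S_dd = 90.25
Terminal payoffs (K − S): max(-120, 0) = 0, max(-37.5, 0) = 0, max(14.75, 0) = 14.75
Node u (S = 150): V_u = 1/1.08·[0.2364·0.0000 + 0.7636·0.0000] = 0.0000
Node d (S = 95): V_d = 1/1.08·[0.2364·0.0000 + 0.7636·14.7500] = 10.4293
Node 0 (S = 100): V_0 = 1/1.08·[0.2364·0.0000 + 0.7636·10.4293] = 7.3742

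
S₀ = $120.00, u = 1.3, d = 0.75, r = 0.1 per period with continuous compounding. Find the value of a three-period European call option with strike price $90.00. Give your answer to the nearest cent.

Risk-neutral probability p = (e^0.1 − 0.75)/(1.3 − 0.75) = 0.3552/0.5500 = 0.6458
Terminal stock prices: S_uuu = 263.6, S_uud = 152.1, S_udd = 87.75, S_ddd = 50.62
Terminal payoffs (S − K): max(173.6, 0) = 173.6, max(62.1, 0) = 62.1, max(-2.25, 0) = 0, max(-39.38, 0) = 0
Node uu (S = 202.8): V_uu = e^(−0.1)·[0.6458·173.6400 + 0.3542·62.1000] = 121.3646
Node ud (S = 117): V_ud = e^(−0.1)·[0.6458·62.1000 + 0.3542·0.0000] = 36.2858
Node dd (S = 67.5): V_dd = e^(−0.1)·[0.6458·0.0000 + 0.3542·0.0000] = 0.0000
Node u (S = 156): V_u = e^(−0.1)·[0.6458·121.3646 + 0.3542·36.2858] = 82.5454
Node d (S = 90): V_d = e^(−0.1)·[0.6458·36.2858 + 0.3542·0.0000] = 21.2023
Node 0 (S = 120): V_0 = e^(−0.1)·[0.6458·82.5454 + 0.3542·21.2023] = 55.0282

$55.03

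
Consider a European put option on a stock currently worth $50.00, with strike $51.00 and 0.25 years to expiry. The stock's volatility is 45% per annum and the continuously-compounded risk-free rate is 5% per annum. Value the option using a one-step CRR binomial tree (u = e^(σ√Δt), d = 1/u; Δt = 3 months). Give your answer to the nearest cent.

$5.78

CRR parameters: u = e^(σ√Δt) = e^(0.45·√0.25) = 1.2523, d = 1/u = 0.7985
Per-period rate: rΔt = 0.05·0.25 = 0.0125, so R = e^0.0125 = 1.0126
Risk-neutral probability p = (e^0.0125 − 0.7985)/(1.2523 − 0.7985) = 0.2141/0.4538 = 0.4717
Terminal stock prices: S_u = 62.62, S_d = 39.93
Terminal payoffs (K − S): max(-11.62, 0) = 0, max(11.07, 0) = 11.07
Node 0 (S = 50): V_0 = e^(−0.0125)·[0.4717·0.0000 + 0.5283·11.0742] = 5.7778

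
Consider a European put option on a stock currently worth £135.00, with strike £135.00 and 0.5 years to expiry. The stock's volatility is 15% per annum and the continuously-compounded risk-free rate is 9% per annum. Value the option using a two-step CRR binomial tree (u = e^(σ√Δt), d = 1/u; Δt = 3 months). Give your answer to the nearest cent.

£2.42

CRR parameters: u = e^(σ√Δt) = e^(0.15·√0.25) = 1.0779, d = 1/u = 0.9277
Per-period rate: rΔt = 0.09·0.25 = 0.0225, so R = e^0.0225 = 1.0228
Risk-neutral probability p = (e^0.0225 − 0.9277)/(1.0779 − 0.9277) = 0.0950/0.1501 = 0.6328
Terminal stock prices: S_uu = 156.8, S_ud = 135, S_dd = 116.2
Terminal payoffs (K − S): max(-21.85, 0) = 0, max(0, 0) = 0, max(18.8, 0) = 18.8
Node u (S = 145.5): V_u = e^(−0.0225)·[0.6328·0.0000 + 0.3672·0.0000] = 0.0000
Node d (S = 125.2): V_d = e^(−0.0225)·[0.6328·0.0000 + 0.3672·18.8044] = 6.7510
Node 0 (S = 135): V_0 = e^(−0.0225)·[0.6328·0.0000 + 0.3672·6.7510] = 2.4237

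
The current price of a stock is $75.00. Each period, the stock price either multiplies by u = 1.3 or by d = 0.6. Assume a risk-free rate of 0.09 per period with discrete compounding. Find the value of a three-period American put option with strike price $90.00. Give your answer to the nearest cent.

$19.54

Risk-neutral probability p = (1 + 0.09 − 0.6)/(1.3 − 0.6) = 0.4900/0.7000 = 0.7000
Terminal stock prices: S_uuu = 164.8, S_uud = 76.05, S_udd = 35.1, S_ddd = 16.2
Terminal payoffs (K − S): max(-74.78, 0) = 0, max(13.95, 0) = 13.95, max(54.9, 0) = 54.9, max(73.8, 0) = 73.8
Node uu (S = 126.8): continuation = 1/1.09·[0.7000·0.0000 + 0.3000·13.9500] = 3.8394; exercise value = 0.0000 ≤ continuation, so V_uu = 3.8394
Node ud (S = 58.5): continuation = 1/1.09·[0.7000·13.9500 + 0.3000·54.9000] = 24.0688; exercise value = 31.5000 > continuation, so V_ud = 31.5000 (exercise)
Node dd (S = 27): continuation = 1/1.09·[0.7000·54.9000 + 0.3000·73.8000] = 55.5688; exercise value = 63.0000 > continuation, so V_dd = 63.0000 (exercise)
Node u (S = 97.5): continuation = 1/1.09·[0.7000·3.8394 + 0.3000·31.5000] = 11.1354; exercise value = 0.0000 ≤ continuation, so V_u = 11.1354
Node d (S = 45): continuation = 1/1.09·[0.7000·31.5000 + 0.3000·63.0000] = 37.5688; exercise value = 45.0000 > continuation, so V_d = 45.0000 (exercise)
Node 0 (S = 75): continuation = 1/1.09·[0.7000·11.1354 + 0.3000·45.0000] = 19.5365; exercise value = 15.0000 ≤ continuation, so V_0 = 19.5365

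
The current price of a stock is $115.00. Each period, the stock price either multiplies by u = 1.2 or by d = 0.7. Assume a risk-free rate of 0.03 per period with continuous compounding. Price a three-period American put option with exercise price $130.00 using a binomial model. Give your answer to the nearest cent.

$25.24

Risk-neutral probability p = (e^0.03 − 0.7)/(1.2 − 0.7) = 0.3305/0.5000 = 0.6609
Terminal stock prices: S_uuu = 198.7, S_uud = 115.9, S_udd = 67.62, S_ddd = 39.44
Terminal payoffs (K − S): max(-68.72, 0) = 0, max(14.08, 0) = 14.08, max(62.38, 0) = 62.38, max(90.56, 0) = 90.56
Node uu (S = 165.6): continuation = e^(−0.03)·[0.6609·0.0000 + 0.3391·14.0800] = 4.6333; exercise value = 0.0000 ≤ continuation, so V_uu = 4.6333
Node ud (S = 96.6): continuation = e^(−0.03)·[0.6609·14.0800 + 0.3391·62.3800] = 29.5579; exercise value = 33.4000 > continuation, so V_ud = 33.4000 (exercise)
Node dd (S = 56.35): continuation = e^(−0.03)·[0.6609·62.3800 + 0.3391·90.5550] = 69.8079; exercise value = 73.6500 > continuation, so V_dd = 73.6500 (exercise)
Node u (S = 138): continuation = e^(−0.03)·[0.6609·4.6333 + 0.3391·33.4000] = 13.9626; exercise value = 0.0000 ≤ continuation, so V_u = 13.9626
Node d (S = 80.5): continuation = e^(−0.03)·[0.6609·33.4000 + 0.3391·73.6500] = 45.6579; exercise value = 49.5000 > continuation, so V_d = 49.5000 (exercise)
Node 0 (S = 115): continuation = e^(−0.03)·[0.6609·13.9626 + 0.3391·49.5000] = 25.2442; exercise value = 15.0000 ≤ continuation, so V_0 = 25.2442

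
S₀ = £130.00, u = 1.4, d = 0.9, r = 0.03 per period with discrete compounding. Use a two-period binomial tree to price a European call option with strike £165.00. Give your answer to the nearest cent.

Risk-neutral probability p = (1 + 0.03 − 0.9)/(1.4 − 0.9) = 0.1300/0.5000 = 0.2600
Terminal stock prices: S_uu = 254.8, S_ud = 163.8, S_dd = 105.3
Terminal payoffs (S − K): max(89.8, 0) = 89.8, max(-1.2, 0) = 0, max(-59.7, 0) = 0
Node u (S = 182): V_u = 1/1.03·[0.2600·89.8000 + 0.7400·0.0000] = 22.6680
Node d (S = 117): V_d = 1/1.03·[0.2600·0.0000 + 0.7400·0.0000] = 0.0000
Node 0 (S = 130): V_0 = 1/1.03·[0.2600·22.6680 + 0.7400·0.0000] = 5.7220

£5.72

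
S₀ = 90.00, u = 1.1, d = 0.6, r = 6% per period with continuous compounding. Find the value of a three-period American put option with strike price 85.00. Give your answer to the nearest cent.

Risk-neutral probability p = (e^0.06 − 0.6)/(1.1 − 0.6) = 0.4618/0.5000 = 0.9237
Terminal stock prices: S_uuu = 119.8, S_uud = 65.34, S_udd = 35.64, S_ddd = 19.44
Terminal payoffs (K − S): max(-34.79, 0) = 0, max(19.66, 0) = 19.66, max(49.36, 0) = 49.36, max(65.56, 0) = 65.56
Node uu (S = 108.9): continuation = e^(−0.06)·[0.9237·0.0000 + 0.0763·19.6600] = 1.4132; exercise value = 0.0000 ≤ continuation, so V_uu = 1.4132
Node ud (S = 59.4): continuation = e^(−0.06)·[0.9237·19.6600 + 0.0763·49.3600] = 20.6500; exercise value = 25.6000 > continuation, so V_ud = 25.6000 (exercise)
Node dd (S = 32.4): continuation = e^(−0.06)·[0.9237·49.3600 + 0.0763·65.5600] = 47.6500; exercise value = 52.6000 > continuation, so V_dd = 52.6000 (exercise)
Node u (S = 99): continuation = e^(−0.06)·[0.9237·1.4132 + 0.0763·25.6000] = 3.0695; exercise value = 0.0000 ≤ continuation, so V_u = 3.0695
Node d (S = 54): continuation = e^(−0.06)·[0.9237·25.6000 + 0.0763·52.6000] = 26.0500; exercise value = 31.0000 > continuation, so V_d = 31.0000 (exercise)
Node 0 (S = 90): continuation = e^(−0.06)·[0.9237·3.0695 + 0.0763·31.0000] = 4.8984; exercise value = 0.0000 ≤ continuation, so V_0 = 4.8984

4.90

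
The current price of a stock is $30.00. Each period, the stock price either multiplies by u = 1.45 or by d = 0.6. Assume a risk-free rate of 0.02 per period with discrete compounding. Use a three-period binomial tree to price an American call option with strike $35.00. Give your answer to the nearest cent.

Risk-neutral probability p = (1 + 0.02 − 0.6)/(1.45 − 0.6) = 0.4200/0.8500 = 0.4941
Terminal stock prices: S_uuu = 91.46, S_uud = 37.84, S_udd = 15.66, S_ddd = 6.48
Terminal payoffs (S − K): max(56.46, 0) = 56.46, max(2.845, 0) = 2.845, max(-19.34, 0) = 0, max(-28.52, 0) = 0
Node uu (S = 63.08): continuation = 1/1.02·[0.4941·56.4587 + 0.5059·2.8450] = 28.7613; exercise value = 28.0750 ≤ continuation, so V_uu = 28.7613
Node ud (S = 26.1): continuation = 1/1.02·[0.4941·2.8450 + 0.5059·0.0000] = 1.3782; exercise value = 0.0000 ≤ continuation, so V_ud = 1.3782
Node dd (S = 10.8): continuation = 1/1.02·[0.4941·0.0000 + 0.5059·0.0000] = 0.0000; exercise value = 0.0000 ≤ continuation, so V_dd = 0.0000
Node u (S = 43.5): continuation = 1/1.02·[0.4941·28.7613 + 0.5059·1.3782] = 14.6163; exercise value = 8.5000 ≤ continuation, so V_u = 14.6163
Node d (S = 18): continuation = 1/1.02·[0.4941·1.3782 + 0.5059·0.0000] = 0.6676; exercise value = 0.0000 ≤ continuation, so V_d = 0.6676
Node 0 (S = 30): continuation = 1/1.02·[0.4941·14.6163 + 0.5059·0.6676] = 7.4117; exercise value = 0.0000 ≤ continuation, so V_0 = 7.4117

$7.41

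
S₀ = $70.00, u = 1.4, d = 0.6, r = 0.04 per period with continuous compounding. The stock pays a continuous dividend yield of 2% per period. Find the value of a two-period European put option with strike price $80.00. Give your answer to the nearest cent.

$21.16

Per-period risk-free factor R = e^0.04 = 1.0408; dividend-adjusted growth = e^(0.04−0.02) = 1.0202.
Risk-neutral probability p = (1.0202 − 0.6)/(1.4 − 0.6) = 0.4202/0.8000 = 0.5253
Terminal stock prices: S_uu = 137.2, S_ud = 58.8, S_dd = 25.2
Terminal payoffs (K − S): max(-57.2, 0) = 0, max(21.2, 0) = 21.2, max(54.8, 0) = 54.8
Node u (S = 98): V_u = e^(−0.04)·[0.5253·0.0000 + 0.4747·21.2000] = 9.6700
Node d (S = 42): V_d = e^(−0.04)·[0.5253·21.2000 + 0.4747·54.8000] = 35.6948
Node 0 (S = 70): V_0 = e^(−0.04)·[0.5253·9.6700 + 0.4747·35.6948] = 21.1616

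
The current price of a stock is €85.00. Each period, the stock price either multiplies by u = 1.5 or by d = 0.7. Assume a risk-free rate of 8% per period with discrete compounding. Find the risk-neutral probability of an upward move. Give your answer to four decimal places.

p = 0.4750

Risk-neutral probability p = (1 + 0.08 − 0.7)/(1.5 − 0.7) = 0.3800/0.8000 = 0.4750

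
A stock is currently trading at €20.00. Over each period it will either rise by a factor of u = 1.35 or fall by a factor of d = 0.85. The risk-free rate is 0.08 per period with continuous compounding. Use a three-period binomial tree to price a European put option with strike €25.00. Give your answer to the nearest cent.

Risk-neutral probability p = (e^0.08 − 0.85)/(1.35 − 0.85) = 0.2333/0.5000 = 0.4666
Terminal stock prices: S_uuu = 49.21, S_uud = 30.98, S_udd = 19.51, S_ddd = 12.28
Terminal payoffs (K − S): max(-24.21, 0) = 0, max(-5.983, 0) = 0, max(5.493, 0) = 5.493, max(12.72, 0) = 12.72
Node uu (S = 36.45): V_uu = e^(−0.08)·[0.4666·0.0000 + 0.5334·0.0000] = 0.0000
Node ud (S = 22.95): V_ud = e^(−0.08)·[0.4666·0.0000 + 0.5334·5.4925] = 2.7046
Node dd (S = 14.45): V_dd = e^(−0.08)·[0.4666·5.4925 + 0.5334·12.7175] = 8.6279
Node u (S = 27): V_u = e^(−0.08)·[0.4666·0.0000 + 0.5334·2.7046] = 1.3318
Node d (S = 17): V_d = e^(−0.08)·[0.4666·2.7046 + 0.5334·8.6279] = 5.4134
Node 0 (S = 20): V_0 = e^(−0.08)·[0.4666·1.3318 + 0.5334·5.4134] = 3.2392

€3.24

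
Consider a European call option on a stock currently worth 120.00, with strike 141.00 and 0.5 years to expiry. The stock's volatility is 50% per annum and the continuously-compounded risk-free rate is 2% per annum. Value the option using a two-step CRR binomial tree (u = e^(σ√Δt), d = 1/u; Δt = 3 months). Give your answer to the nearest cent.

11.28

CRR parameters: u = e^(σ√Δt) = e^(0.5·√0.25) = 1.2840, d = 1/u = 0.7788
Per-period rate: rΔt = 0.02·0.25 = 0.005, so R = e^0.005 = 1.0050
Risk-neutral probability p = (e^0.005 − 0.7788)/(1.2840 − 0.7788) = 0.2262/0.5052 = 0.4477
Terminal stock prices: S_uu = 197.8, S_ud = 120, S_dd = 72.78
Terminal payoffs (S − K): max(56.85, 0) = 56.85, max(-21, 0) = 0, max(-68.22, 0) = 0
Node u (S = 154.1): V_u = e^(−0.005)·[0.4477·56.8466 + 0.5523·0.0000] = 25.3258
Node d (S = 93.46): V_d = e^(−0.005)·[0.4477·0.0000 + 0.5523·0.0000] = 0.0000
Node 0 (S = 120): V_0 = e^(−0.005)·[0.4477·25.3258 + 0.5523·0.0000] = 11.2829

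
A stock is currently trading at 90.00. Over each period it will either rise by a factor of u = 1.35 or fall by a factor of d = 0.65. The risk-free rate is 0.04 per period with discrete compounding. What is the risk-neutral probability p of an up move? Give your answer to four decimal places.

p = 0.5571

Risk-neutral probability p = (1 + 0.04 − 0.65)/(1.35 − 0.65) = 0.3900/0.7000 = 0.5571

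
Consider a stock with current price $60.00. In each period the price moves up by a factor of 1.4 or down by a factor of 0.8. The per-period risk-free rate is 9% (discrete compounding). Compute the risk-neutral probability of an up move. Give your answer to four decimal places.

Risk-neutral probability p = (1 + 0.09 − 0.8)/(1.4 − 0.8) = 0.2900/0.6000 = 0.4833

p = 0.4833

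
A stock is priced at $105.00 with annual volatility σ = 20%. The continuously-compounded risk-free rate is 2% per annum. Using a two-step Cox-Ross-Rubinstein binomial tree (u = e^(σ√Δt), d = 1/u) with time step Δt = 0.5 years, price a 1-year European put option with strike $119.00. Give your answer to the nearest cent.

CRR parameters: u = e^(σ√Δt) = e^(0.2·√0.5) = 1.1519, d = 1/u = 0.8681
Per-period rate: rΔt = 0.02·0.5 = 0.01, so R = e^0.01 = 1.0101
Risk-neutral probability p = (e^0.01 − 0.8681)/(1.1519 − 0.8681) = 0.1419/0.2838 = 0.5001
Terminal stock prices: S_uu = 139.3, S_ud = 105, S_dd = 79.13
Terminal payoffs (K − S): max(-20.32, 0) = 0, max(14, 0) = 14, max(39.87, 0) = 39.87
Node u (S = 121): V_u = e^(−0.01)·[0.5001·0.0000 + 0.4999·14.0000] = 6.9287
Node d (S = 91.15): V_d = e^(−0.01)·[0.5001·14.0000 + 0.4999·39.8680] = 26.6630
Node 0 (S = 105): V_0 = e^(−0.01)·[0.5001·6.9287 + 0.4999·26.6630] = 16.6264

$16.63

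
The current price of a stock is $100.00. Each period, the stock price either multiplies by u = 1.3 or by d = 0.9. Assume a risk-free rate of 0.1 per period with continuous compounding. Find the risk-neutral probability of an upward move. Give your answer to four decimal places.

p = 0.5129

Risk-neutral probability p = (e^0.1 − 0.9)/(1.3 − 0.9) = 0.2052/0.4000 = 0.5129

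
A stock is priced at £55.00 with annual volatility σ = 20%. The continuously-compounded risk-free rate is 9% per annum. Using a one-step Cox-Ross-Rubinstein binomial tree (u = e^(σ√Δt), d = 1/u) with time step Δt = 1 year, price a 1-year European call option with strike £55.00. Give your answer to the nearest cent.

£7.61

CRR parameters: u = e^(σ√Δt) = e^(0.2·√1) = 1.2214, d = 1/u = 0.8187
Per-period rate: rΔt = 0.09·1 = 0.09, so R = e^0.09 = 1.0942
Risk-neutral probability p = (e^0.09 − 0.8187)/(1.2214 − 0.8187) = 0.2754/0.4027 = 0.6840
Terminal stock prices: S_u = 67.18, S_d = 45.03
Terminal payoffs (S − K): max(12.18, 0) = 12.18, max(-9.97, 0) = 0
Node 0 (S = 55): V_0 = e^(−0.09)·[0.6840·12.1772 + 0.3160·0.0000] = 7.6127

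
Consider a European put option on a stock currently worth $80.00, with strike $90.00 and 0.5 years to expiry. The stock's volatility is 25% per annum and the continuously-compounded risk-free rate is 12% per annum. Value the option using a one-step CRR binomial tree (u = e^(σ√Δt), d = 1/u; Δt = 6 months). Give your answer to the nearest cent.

CRR parameters: u = e^(σ√Δt) = e^(0.25·√0.5) = 1.1934, d = 1/u = 0.8380
Per-period rate: rΔt = 0.12·0.5 = 0.06, so R = e^0.06 = 1.0618
Risk-neutral probability p = (e^0.06 − 0.8380)/(1.1934 − 0.8380) = 0.2239/0.3554 = 0.6299
Terminal stock prices: S_u = 95.47, S_d = 67.04
Terminal payoffs (K − S): max(-5.469, 0) = 0, max(22.96, 0) = 22.96
Node 0 (S = 80): V_0 = e^(−0.06)·[0.6299·0.0000 + 0.3701·22.9626] = 8.0033

$8.00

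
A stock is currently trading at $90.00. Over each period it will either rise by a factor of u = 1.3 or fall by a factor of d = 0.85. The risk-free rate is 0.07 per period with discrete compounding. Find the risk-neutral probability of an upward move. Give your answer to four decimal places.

p = 0.4889

Risk-neutral probability p = (1 + 0.07 − 0.85)/(1.3 − 0.85) = 0.2200/0.4500 = 0.4889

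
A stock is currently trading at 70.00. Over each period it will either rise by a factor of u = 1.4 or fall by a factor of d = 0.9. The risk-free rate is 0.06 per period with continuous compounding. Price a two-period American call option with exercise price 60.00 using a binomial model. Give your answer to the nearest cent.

18.12

Risk-neutral probability p = (e^0.06 − 0.9)/(1.4 − 0.9) = 0.1618/0.5000 = 0.3237
Terminal stock prices: S_uu = 137.2, S_ud = 88.2, S_dd = 56.7
Terminal payoffs (S − K): max(77.2, 0) = 77.2, max(28.2, 0) = 28.2, max(-3.3, 0) = 0
Node u (S = 98): continuation = e^(−0.06)·[0.3237·77.2000 + 0.6763·28.2000] = 41.4941; exercise value = 38.0000 ≤ continuation, so V_u = 41.4941
Node d (S = 63): continuation = e^(−0.06)·[0.3237·28.2000 + 0.6763·0.0000] = 8.5960; exercise value = 3.0000 ≤ continuation, so V_d = 8.5960
Node 0 (S = 70): continuation = e^(−0.06)·[0.3237·41.4941 + 0.6763·8.5960] = 18.1236; exercise value = 10.0000 ≤ continuation, so V_0 = 18.1236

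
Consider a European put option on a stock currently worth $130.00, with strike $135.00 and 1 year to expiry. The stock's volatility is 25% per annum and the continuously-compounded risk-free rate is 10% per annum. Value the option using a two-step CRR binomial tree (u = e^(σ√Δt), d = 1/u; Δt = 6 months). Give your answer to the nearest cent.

CRR parameters: u = e^(σ√Δt) = e^(0.25·√0.5) = 1.1934, d = 1/u = 0.8380
Per-period rate: rΔt = 0.1·0.5 = 0.05, so R = e^0.05 = 1.0513
Risk-neutral probability p = (e^0.05 − 0.8380)/(1.1934 − 0.8380) = 0.2133/0.3554 = 0.6002
Terminal stock prices: S_uu = 185.1, S_ud = 130, S_dd = 91.28
Terminal payoffs (K − S): max(-50.14, 0) = 0, max(5, 0) = 5, max(43.72, 0) = 43.72
Node u (S = 155.1): V_u = e^(−0.05)·[0.6002·0.0000 + 0.3998·5.0000] = 1.9016
Node d (S = 108.9): V_d = e^(−0.05)·[0.6002·5.0000 + 0.3998·43.7155] = 19.4803
Node 0 (S = 130): V_0 = e^(−0.05)·[0.6002·1.9016 + 0.3998·19.4803] = 8.4943

$8.49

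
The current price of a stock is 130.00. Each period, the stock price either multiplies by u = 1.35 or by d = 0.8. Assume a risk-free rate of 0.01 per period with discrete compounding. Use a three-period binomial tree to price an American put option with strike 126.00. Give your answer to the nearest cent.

19.91

Risk-neutral probability p = (1 + 0.01 − 0.8)/(1.35 − 0.8) = 0.2100/0.5500 = 0.3818
Terminal stock prices: S_uuu = 319.8, S_uud = 189.5, S_udd = 112.3, S_ddd = 66.56
Terminal payoffs (K − S): max(-193.8, 0) = 0, max(-63.54, 0) = 0, max(13.68, 0) = 13.68, max(59.44, 0) = 59.44
Node uu (S = 236.9): continuation = 1/1.01·[0.3818·0.0000 + 0.6182·0.0000] = 0.0000; exercise value = 0.0000 ≤ continuation, so V_uu = 0.0000
Node ud (S = 140.4): continuation = 1/1.01·[0.3818·0.0000 + 0.6182·13.6800] = 8.3730; exercise value = 0.0000 ≤ continuation, so V_ud = 8.3730
Node dd (S = 83.2): continuation = 1/1.01·[0.3818·13.6800 + 0.6182·59.4400] = 41.5525; exercise value = 42.8000 > continuation, so V_dd = 42.8000 (exercise)
Node u (S = 175.5): continuation = 1/1.01·[0.3818·0.0000 + 0.6182·8.3730] = 5.1248; exercise value = 0.0000 ≤ continuation, so V_u = 5.1248
Node d (S = 104): continuation = 1/1.01·[0.3818·8.3730 + 0.6182·42.8000] = 29.3615; exercise value = 22.0000 ≤ continuation, so V_d = 29.3615
Node 0 (S = 130): continuation = 1/1.01·[0.3818·5.1248 + 0.6182·29.3615] = 19.9084; exercise value = 0.0000 ≤ continuation, so V_0 = 19.9084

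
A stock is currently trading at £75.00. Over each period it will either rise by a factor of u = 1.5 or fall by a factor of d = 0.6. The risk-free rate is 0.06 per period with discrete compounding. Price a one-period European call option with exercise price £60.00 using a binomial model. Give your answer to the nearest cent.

£25.31

Risk-neutral probability p = (1 + 0.06 − 0.6)/(1.5 − 0.6) = 0.4600/0.9000 = 0.5111
Terminal stock prices: S_u = 112.5, S_d = 45
Terminal payoffs (S − K): max(52.5, 0) = 52.5, max(-15, 0) = 0
Node 0 (S = 75): V_0 = 1/1.06·[0.5111·52.5000 + 0.4889·0.0000] = 25.3145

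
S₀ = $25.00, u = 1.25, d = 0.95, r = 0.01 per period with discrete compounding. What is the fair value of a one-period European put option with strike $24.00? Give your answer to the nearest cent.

Risk-neutral probability p = (1 + 0.01 − 0.95)/(1.25 − 0.95) = 0.0600/0.3000 = 0.2000
Terminal stock prices: S_u = 31.25, S_d = 23.75
Terminal payoffs (K − S): max(-7.25, 0) = 0, max(0.25, 0) = 0.25
Node 0 (S = 25): V_0 = 1/1.01·[0.2000·0.0000 + 0.8000·0.2500] = 0.1980

$0.20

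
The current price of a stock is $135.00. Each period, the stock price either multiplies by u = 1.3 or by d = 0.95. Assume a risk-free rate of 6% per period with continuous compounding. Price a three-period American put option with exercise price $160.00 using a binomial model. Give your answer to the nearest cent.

Risk-neutral probability p = (e^0.06 − 0.95)/(1.3 − 0.95) = 0.1118/0.3500 = 0.3195
Terminal stock prices: S_uuu = 296.6, S_uud = 216.7, S_udd = 158.4, S_ddd = 115.7
Terminal payoffs (K − S): max(-136.6, 0) = 0, max(-56.74, 0) = 0, max(1.611, 0) = 1.611, max(44.25, 0) = 44.25
Node uu (S = 228.2): continuation = e^(−0.06)·[0.3195·0.0000 + 0.6805·0.0000] = 0.0000; exercise value = 0.0000 ≤ continuation, so V_uu = 0.0000
Node ud (S = 166.7): continuation = e^(−0.06)·[0.3195·0.0000 + 0.6805·1.6113] = 1.0326; exercise value = 0.0000 ≤ continuation, so V_ud = 1.0326
Node dd (S = 121.8): continuation = e^(−0.06)·[0.3195·1.6113 + 0.6805·44.2544] = 28.8448; exercise value = 38.1625 > continuation, so V_dd = 38.1625 (exercise)
Node u (S = 175.5): continuation = e^(−0.06)·[0.3195·0.0000 + 0.6805·1.0326] = 0.6617; exercise value = 0.0000 ≤ continuation, so V_u = 0.6617
Node d (S = 128.2): continuation = e^(−0.06)·[0.3195·1.0326 + 0.6805·38.1625] = 24.7668; exercise value = 31.7500 > continuation, so V_d = 31.7500 (exercise)
Node 0 (S = 135): continuation = e^(−0.06)·[0.3195·0.6617 + 0.6805·31.7500] = 20.5458; exercise value = 25.0000 > continuation, so V_0 = 25.0000 (exercise)

$25.00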